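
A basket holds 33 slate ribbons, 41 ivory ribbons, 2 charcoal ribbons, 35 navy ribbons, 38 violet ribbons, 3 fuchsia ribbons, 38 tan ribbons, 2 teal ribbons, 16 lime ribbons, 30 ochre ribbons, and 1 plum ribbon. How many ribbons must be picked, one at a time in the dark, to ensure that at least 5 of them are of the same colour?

37

By the pigeonhole principle, the 11 colours are the holes; the ribbons drawn are the pigeons.
To avoid 5 of any one colour, the worst case takes at most 4 of each colour, or every ribbon of a colour that has fewer than 4.
That gives 4 + 4 + 2 + 4 + 4 + 3 + 4 + 2 + 4 + 4 + 1 = 36 ribbons with no colour reaching 5.
The next ribbon forces some colour to 5, so 36 + 1 = 37.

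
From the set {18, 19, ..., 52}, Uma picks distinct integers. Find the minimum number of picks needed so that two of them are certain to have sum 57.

25

Two chosen integers sum to 57 exactly when both halves of some pair {x, 57−x} with 18 ≤ x ≤ 57−x ≤ 39 are chosen — 11 such pairs.
The remaining 13 elements (those with no distinct partner in range) can never complete a 57-sum, so the worst case takes all of them and one from each pair: 13 + 11 = 24.
By the pigeonhole principle, the 25th integer has to be the second member of some pair, so 24 + 1 = 25.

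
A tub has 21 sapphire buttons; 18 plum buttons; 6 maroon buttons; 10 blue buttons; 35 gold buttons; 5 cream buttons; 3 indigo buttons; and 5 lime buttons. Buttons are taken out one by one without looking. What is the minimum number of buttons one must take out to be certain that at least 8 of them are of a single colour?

48

Pigeonhole: put each drawn button into a box by colour. The largest draw with every box below 8 takes min(count, 7) from each colour; colours with fewer than 7 contribute all they have.
Σ min(cᵢ, 7) = 7 + 7 + 6 + 7 + 7 + 5 + 3 + 5 = 47.
Draw number 47 + 1 = 48 must push one box to 8.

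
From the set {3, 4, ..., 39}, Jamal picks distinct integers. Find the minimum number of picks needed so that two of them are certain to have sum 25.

Two chosen integers sum to 25 exactly when both halves of some pair {x, 25−x} with 3 ≤ x ≤ 25−x ≤ 22 are chosen — 10 such pairs.
The remaining 17 elements (those with no distinct partner in range) can never complete a 25-sum, so the worst case takes all of them and one from each pair: 17 + 10 = 27.
Pigeonhole: the 28th integer has to be the second member of some pair, so 27 + 1 = 28.

28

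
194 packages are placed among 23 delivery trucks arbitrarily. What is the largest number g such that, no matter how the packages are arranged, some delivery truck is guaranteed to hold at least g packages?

9

By pigeonhole, the 23 delivery trucks are the holes and the 194 packages are the pigeons.
If every delivery truck held at most 8 packages, the total would be at most 23 × 8 = 184, which is less than 194.
So some delivery truck holds at least ⌈194/23⌉ = 9 packages.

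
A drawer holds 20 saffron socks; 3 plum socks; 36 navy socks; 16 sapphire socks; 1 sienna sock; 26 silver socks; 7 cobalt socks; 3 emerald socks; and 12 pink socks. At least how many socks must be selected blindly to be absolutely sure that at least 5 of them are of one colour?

32

An adversary could hand out at most 4 socks per colour (plum, sienna, emerald run out sooner): 4 + 3 + 4 + 4 + 1 + 4 + 4 + 3 + 4 = 31 socks and still no colour has 5.
One more sock lands in a colour already at 4, so 32 draws are enough and 31 are not.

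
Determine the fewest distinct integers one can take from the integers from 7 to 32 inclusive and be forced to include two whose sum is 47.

18

Group the elements by complementary pair {x, 47−x}: {15,32}, {16,31}, {17,30}, …, giving 9 two-element pairs and 8 integers whose partner 47−x falls outside [7,32].
Pigeonhole: treating each of those 17 groups as a pigeonhole, one can pick one integer per group — 17 integers — with no two summing to 47.
The 18th integer lands in an occupied pair, forcing a sum of 47.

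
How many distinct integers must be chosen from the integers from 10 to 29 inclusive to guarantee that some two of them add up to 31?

A set avoiding the sum 31 can contain at most one of each pair {x, 31−x}, plus the 8 elements whose complement lies outside the range.
The integers 16, …, 29 (14 of them) are such a set: any two sum to at least 16+17 = 33 > 31.
By the pigeonhole principle, any 15th integer completes one of the 6 pairs, so 15 choices force a sum of 31.

15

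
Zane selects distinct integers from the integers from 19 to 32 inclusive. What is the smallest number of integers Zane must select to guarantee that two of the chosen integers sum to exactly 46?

11

Group the elements by complementary pair {x, 46−x}: {19,27}, {20,26}, {21,25}, …, giving 4 two-element pairs, the single value 23 (it cannot pair with itself since the integers are distinct), and 5 integers whose partner 46−x falls outside [19,32].
By pigeonhole, treating each of those 10 groups as a pigeonhole, one can pick one integer per group — 10 integers — with no two summing to 46.
The 11th integer lands in an occupied pair, forcing a sum of 46.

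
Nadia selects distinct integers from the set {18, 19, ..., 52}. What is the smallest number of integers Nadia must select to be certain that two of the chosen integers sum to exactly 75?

Group the elements by complementary pair {x, 75−x}: {23,52}, {24,51}, {25,50}, …, giving 15 two-element pairs and 5 integers whose partner 75−x falls outside [18,52].
By pigeonhole, treating each of those 20 groups as a pigeonhole, one can pick one integer per group — 20 integers — with no two summing to 75.
The 21st integer lands in an occupied pair, forcing a sum of 75.

21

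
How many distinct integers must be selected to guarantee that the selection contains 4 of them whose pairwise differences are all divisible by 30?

91

Integers whose pairwise differences are multiples of 30 are exactly those sharing a remainder mod 30. The 30 residue classes mod 30 are the pigeonholes.
With 90 integers one could put 3 in each residue class and have no class reach 4.
The 91st integer pushes some class to 4, so 30·3 + 1 = 91.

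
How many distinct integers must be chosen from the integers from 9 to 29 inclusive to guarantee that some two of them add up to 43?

Group the elements by complementary pair {x, 43−x}: {14,29}, {15,28}, {16,27}, …, giving 8 two-element pairs and 5 integers whose partner 43−x falls outside [9,29].
Treating each of those 13 groups as a pigeonhole, one can pick one integer per group — 13 integers — with no two summing to 43.
The 14th integer lands in an occupied pair, forcing a sum of 43.

14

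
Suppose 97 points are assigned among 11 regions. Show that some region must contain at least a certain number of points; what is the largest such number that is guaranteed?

9

By pigeonhole, the 11 regions are the holes and the 97 points are the pigeons.
If every region held at most 8 points, the total would be at most 11 × 8 = 88, which is less than 97.
So some region holds at least ⌈97/11⌉ = 9 points.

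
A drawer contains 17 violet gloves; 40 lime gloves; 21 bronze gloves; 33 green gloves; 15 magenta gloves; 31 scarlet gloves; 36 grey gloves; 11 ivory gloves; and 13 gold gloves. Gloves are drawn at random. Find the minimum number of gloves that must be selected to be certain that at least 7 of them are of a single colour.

An adversary could hand out at most 6 gloves per colour: 6 + 6 + 6 + 6 + 6 + 6 + 6 + 6 + 6 = 54 gloves and still no colour has 7.
One more glove lands in a colour already at 6, so 55 draws are enough and 54 are not.

55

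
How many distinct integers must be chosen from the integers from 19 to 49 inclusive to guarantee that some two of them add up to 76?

21

Two chosen integers sum to 76 exactly when both halves of some pair {x, 76−x} with 27 ≤ x ≤ 76−x ≤ 49 are chosen — 11 such pairs.
The remaining 9 elements (those with no distinct partner in range) can never complete a 76-sum, so the worst case takes all of them and one from each pair: 9 + 11 = 20.
The 21st integer has to be the second member of some pair, so 20 + 1 = 21.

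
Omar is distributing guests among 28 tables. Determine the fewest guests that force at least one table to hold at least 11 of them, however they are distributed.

With 280 guests one could put exactly 10 in each of the 28 tables, and no table would reach 11.
By pigeonhole, one more guest must land in a table that already has 10, giving it 11.
So 28 × 10 + 1 = 281 guests are required.

281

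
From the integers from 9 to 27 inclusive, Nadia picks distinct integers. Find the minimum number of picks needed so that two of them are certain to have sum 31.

13

A set avoiding the sum 31 can contain at most one of each pair {x, 31−x}, plus the 5 elements whose complement lies outside the range.
The integers 16, …, 27 (12 of them) are such a set: any two sum to at least 16+17 = 33 > 31.
By the pigeonhole principle, any 13th integer completes one of the 7 pairs, so 13 choices force a sum of 31.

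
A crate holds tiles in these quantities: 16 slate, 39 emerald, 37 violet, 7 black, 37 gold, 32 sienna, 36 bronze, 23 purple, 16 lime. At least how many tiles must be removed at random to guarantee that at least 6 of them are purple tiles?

In the worst case for collecting purple tiles, every non-purple tile comes out first.
There are 16 + 39 + 37 + 7 + 37 + 32 + 36 + 16 = 220 non-purple tiles altogether.
After those, each further tile must be purple, so 220 + 6 = 226 draws guarantee 6 purple tiles.

226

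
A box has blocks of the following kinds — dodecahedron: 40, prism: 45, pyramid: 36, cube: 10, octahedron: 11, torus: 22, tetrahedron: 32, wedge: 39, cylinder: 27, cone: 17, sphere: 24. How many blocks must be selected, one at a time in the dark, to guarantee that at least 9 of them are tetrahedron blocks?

In the worst case for collecting tetrahedron blocks, every non-tetrahedron block comes out first.
There are 40 + 45 + 36 + 10 + 11 + 22 + 39 + 27 + 17 + 24 = 271 non-tetrahedron blocks altogether.
After those, each further block must be tetrahedron, so 271 + 9 = 280 draws guarantee 9 tetrahedron blocks.

280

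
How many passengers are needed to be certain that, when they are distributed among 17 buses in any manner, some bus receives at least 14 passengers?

222

With 221 passengers one could put exactly 13 in each of the 17 buses, and no bus would reach 14.
Pigeonhole: one more passenger must land in a bus that already has 13, giving it 14.
So 17 × 13 + 1 = 222 passengers are required.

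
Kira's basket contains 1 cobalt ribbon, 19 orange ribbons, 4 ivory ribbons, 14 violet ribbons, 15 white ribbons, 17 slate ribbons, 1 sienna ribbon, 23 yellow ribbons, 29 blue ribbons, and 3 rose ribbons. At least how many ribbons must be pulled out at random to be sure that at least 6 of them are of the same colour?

The 10 colours are the holes; the ribbons drawn are the pigeons.
To avoid 6 of any one colour, the worst case takes at most 5 of each colour, or every ribbon of a colour that has fewer than 5.
That gives 1 + 5 + 4 + 5 + 5 + 5 + 1 + 5 + 5 + 3 = 39 ribbons with no colour reaching 6.
The next ribbon forces some colour to 6, so 39 + 1 = 40.

40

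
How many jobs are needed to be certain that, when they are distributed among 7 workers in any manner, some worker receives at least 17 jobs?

With 112 jobs one could put exactly 16 in each of the 7 workers, and no worker would reach 17.
By the pigeonhole principle, one more job must land in a worker that already has 16, giving it 17.
So 7 × 16 + 1 = 113 jobs are required.

113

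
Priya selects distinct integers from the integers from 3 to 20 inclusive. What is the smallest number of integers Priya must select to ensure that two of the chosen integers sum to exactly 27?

12

Group the elements by complementary pair {x, 27−x}: {7,20}, {8,19}, {9,18}, …, giving 7 two-element pairs and 4 integers whose partner 27−x falls outside [3,20].
By pigeonhole, treating each of those 11 groups as a pigeonhole, one can pick one integer per group — 11 integers — with no two summing to 27.
The 12th integer lands in an occupied pair, forcing a sum of 27.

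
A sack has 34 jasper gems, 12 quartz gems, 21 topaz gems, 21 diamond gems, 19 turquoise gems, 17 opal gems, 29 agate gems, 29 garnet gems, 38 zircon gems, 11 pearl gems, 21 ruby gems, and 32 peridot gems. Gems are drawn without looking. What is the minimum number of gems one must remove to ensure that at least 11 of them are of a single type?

By pigeonhole, the 12 types are the holes; the gems drawn are the pigeons.
To avoid 11 of any one type, the worst case takes at most 10 of each type.
That gives 10 + 10 + 10 + 10 + 10 + 10 + 10 + 10 + 10 + 10 + 10 + 10 = 120 gems with no type reaching 11.
The next gem forces some type to 11, so 120 + 1 = 121.

121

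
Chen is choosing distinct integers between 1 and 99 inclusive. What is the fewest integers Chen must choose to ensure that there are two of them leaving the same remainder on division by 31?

By the pigeonhole principle, the 31 residue classes mod 31 are the pigeonholes.
With 31 integers one could put 1 in each residue class and have no class reach 2.
The 32nd integer pushes some class to 2, so 31·1 + 1 = 32.

32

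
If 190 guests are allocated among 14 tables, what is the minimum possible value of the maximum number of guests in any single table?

14

By the pigeonhole principle, the 14 tables are the holes and the 190 guests are the pigeons.
If every table held at most 13 guests, the total would be at most 14 × 13 = 182, which is less than 190.
So some table holds at least ⌈190/14⌉ = 14 guests.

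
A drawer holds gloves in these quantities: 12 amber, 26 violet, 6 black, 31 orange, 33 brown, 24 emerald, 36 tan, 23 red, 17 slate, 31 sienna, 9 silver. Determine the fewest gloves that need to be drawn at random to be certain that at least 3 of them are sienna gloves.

220

In the worst case for collecting sienna gloves, every non-sienna glove comes out first.
There are 12 + 26 + 6 + 31 + 33 + 24 + 36 + 23 + 17 + 9 = 217 non-sienna gloves altogether.
After those, each further glove must be sienna, so 217 + 3 = 220 draws guarantee 3 sienna gloves.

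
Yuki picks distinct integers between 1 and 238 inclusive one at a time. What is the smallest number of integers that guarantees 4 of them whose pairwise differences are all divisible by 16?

49

Integers whose pairwise differences are multiples of 16 are exactly those sharing a remainder mod 16. Pigeonhole: the 16 residue classes mod 16 are the pigeonholes.
With 48 integers one could put 3 in each residue class and have no class reach 4.
The 49th integer pushes some class to 4, so 16·3 + 1 = 49.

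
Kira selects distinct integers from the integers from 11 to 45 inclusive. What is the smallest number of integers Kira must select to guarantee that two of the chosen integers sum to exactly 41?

26

Two chosen integers sum to 41 exactly when both halves of some pair {x, 41−x} with 11 ≤ x ≤ 41−x ≤ 30 are chosen — 10 such pairs.
The remaining 15 elements (those with no distinct partner in range) can never complete a 41-sum, so the worst case takes all of them and one from each pair: 15 + 10 = 25.
The 26th integer has to be the second member of some pair, so 25 + 1 = 26.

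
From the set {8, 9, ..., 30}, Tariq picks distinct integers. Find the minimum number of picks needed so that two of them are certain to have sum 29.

Group the elements by complementary pair {x, 29−x}: {8,21}, {9,20}, {10,19}, …, giving 7 two-element pairs and 9 integers whose partner 29−x falls outside [8,30].
Treating each of those 16 groups as a pigeonhole, one can pick one integer per group — 16 integers — with no two summing to 29.
The 17th integer lands in an occupied pair, forcing a sum of 29.

17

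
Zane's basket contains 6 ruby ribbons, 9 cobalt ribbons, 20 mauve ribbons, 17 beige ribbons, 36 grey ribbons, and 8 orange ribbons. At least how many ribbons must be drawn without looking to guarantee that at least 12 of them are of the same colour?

57

An adversary could hand out at most 11 ribbons per colour (ruby, cobalt, orange run out sooner): 6 + 9 + 11 + 11 + 11 + 8 = 56 ribbons and still no colour has 12.
One more ribbon lands in a colour already at 11, so 57 draws are enough and 56 are not.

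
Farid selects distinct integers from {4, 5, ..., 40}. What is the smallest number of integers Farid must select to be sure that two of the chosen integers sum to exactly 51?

23

A set avoiding the sum 51 can contain at most one of each pair {x, 51−x}, plus the 7 elements whose complement lies outside the range.
The integers 4, …, 25 (22 of them) are such a set: any two sum to at least 4+5 = 9 and at most 24+25 = 49 < 51.
Any 23rd integer completes one of the 15 pairs, so 23 choices force a sum of 51.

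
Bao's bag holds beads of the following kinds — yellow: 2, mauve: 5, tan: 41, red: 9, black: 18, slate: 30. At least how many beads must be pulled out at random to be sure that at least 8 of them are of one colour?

An adversary could hand out at most 7 beads per colour (yellow, mauve run out sooner): 2 + 5 + 7 + 7 + 7 + 7 = 35 beads and still no colour has 8.
By pigeonhole, one more bead lands in a colour already at 7, so 36 draws are enough and 35 are not.

36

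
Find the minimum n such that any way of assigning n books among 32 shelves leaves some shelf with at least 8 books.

With 224 books one could put exactly 7 in each of the 32 shelves, and no shelf would reach 8.
By the pigeonhole principle, one more book must land in a shelf that already has 7, giving it 8.
So 32 × 7 + 1 = 225 books are required.

225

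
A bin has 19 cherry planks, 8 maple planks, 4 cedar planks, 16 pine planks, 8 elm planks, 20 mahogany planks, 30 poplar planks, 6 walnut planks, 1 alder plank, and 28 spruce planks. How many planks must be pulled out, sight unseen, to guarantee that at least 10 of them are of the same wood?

By pigeonhole, put each drawn plank into a box by wood. The largest draw with every box below 10 takes min(count, 9) from each wood; woods with fewer than 9 contribute all they have.
Σ min(cᵢ, 9) = 9 + 8 + 4 + 9 + 8 + 9 + 9 + 6 + 1 + 9 = 72.
Draw number 72 + 1 = 73 must push one box to 10.

73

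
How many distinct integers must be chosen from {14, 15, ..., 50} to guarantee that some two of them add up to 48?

Two chosen integers sum to 48 exactly when both halves of some pair {x, 48−x} with 14 ≤ x ≤ 48−x ≤ 34 are chosen — 10 such pairs.
The remaining 17 elements (those with no distinct partner in range) can never complete a 48-sum, so the worst case takes all of them and one from each pair: 17 + 10 = 27.
The 28th integer has to be the second member of some pair, so 27 + 1 = 28.

28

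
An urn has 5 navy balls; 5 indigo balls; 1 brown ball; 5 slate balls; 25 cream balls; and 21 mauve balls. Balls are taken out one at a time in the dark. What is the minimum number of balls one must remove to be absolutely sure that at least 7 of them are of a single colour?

29

An adversary could hand out at most 6 balls per colour (4 colours run out sooner): 5 + 5 + 1 + 5 + 6 + 6 = 28 balls and still no colour has 7.
One more ball lands in a colour already at 6, so 29 draws are enough and 28 are not.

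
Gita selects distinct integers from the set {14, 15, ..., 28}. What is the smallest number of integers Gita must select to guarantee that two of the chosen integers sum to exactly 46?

Group the elements by complementary pair {x, 46−x}: {18,28}, {19,27}, {20,26}, …, giving 5 two-element pairs, the single value 23 (it cannot pair with itself since the integers are distinct), and 4 integers whose partner 46−x falls outside [14,28].
Treating each of those 10 groups as a pigeonhole, one can pick one integer per group — 10 integers — with no two summing to 46.
The 11th integer lands in an occupied pair, forcing a sum of 46.

11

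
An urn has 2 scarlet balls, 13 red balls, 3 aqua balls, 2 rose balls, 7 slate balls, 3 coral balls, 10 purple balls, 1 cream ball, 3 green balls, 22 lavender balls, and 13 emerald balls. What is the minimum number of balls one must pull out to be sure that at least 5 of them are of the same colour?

35

Put each drawn ball into a box by colour. The largest draw with every box below 5 takes min(count, 4) from each colour; colours with fewer than 4 contribute all they have.
Σ min(cᵢ, 4) = 2 + 4 + 3 + 2 + 4 + 3 + 4 + 1 + 3 + 4 + 4 = 34.
Draw number 34 + 1 = 35 must push one box to 5.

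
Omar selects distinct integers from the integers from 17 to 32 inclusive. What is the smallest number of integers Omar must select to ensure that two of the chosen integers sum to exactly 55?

12

Group the elements by complementary pair {x, 55−x}: {23,32}, {24,31}, {25,30}, …, giving 5 two-element pairs and 6 integers whose partner 55−x falls outside [17,32].
By pigeonhole, treating each of those 11 groups as a pigeonhole, one can pick one integer per group — 11 integers — with no two summing to 55.
The 12th integer lands in an occupied pair, forcing a sum of 55.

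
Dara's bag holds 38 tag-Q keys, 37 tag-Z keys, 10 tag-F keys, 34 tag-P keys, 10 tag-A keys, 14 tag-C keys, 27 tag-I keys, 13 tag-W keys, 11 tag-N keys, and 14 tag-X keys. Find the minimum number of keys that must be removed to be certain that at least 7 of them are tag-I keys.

188

In the worst case for collecting tag-I keys, every non-tag-I key comes out first.
There are 38 + 37 + 10 + 34 + 10 + 14 + 13 + 11 + 14 = 181 non-tag-I keys altogether.
After those, each further key must be tag-I, so 181 + 7 = 188 draws guarantee 7 tag-I keys.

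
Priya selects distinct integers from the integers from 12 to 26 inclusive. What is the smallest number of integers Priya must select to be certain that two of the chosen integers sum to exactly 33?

Group the elements by complementary pair {x, 33−x}: {12,21}, {13,20}, {14,19}, …, giving 5 two-element pairs and 5 integers whose partner 33−x falls outside [12,26].
By the pigeonhole principle, treating each of those 10 groups as a pigeonhole, one can pick one integer per group — 10 integers — with no two summing to 33.
The 11th integer lands in an occupied pair, forcing a sum of 33.

11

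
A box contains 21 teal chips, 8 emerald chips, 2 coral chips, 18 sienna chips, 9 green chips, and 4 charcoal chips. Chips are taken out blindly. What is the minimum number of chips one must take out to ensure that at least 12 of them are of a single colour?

By pigeonhole, put each drawn chip into a box by colour. The largest draw with every box below 12 takes min(count, 11) from each colour; colours with fewer than 11 contribute all they have.
Σ min(cᵢ, 11) = 11 + 8 + 2 + 11 + 9 + 4 = 45.
Draw number 45 + 1 = 46 must push one box to 12.

46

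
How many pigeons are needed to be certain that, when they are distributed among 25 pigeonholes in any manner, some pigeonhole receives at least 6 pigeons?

With 125 pigeons one could put exactly 5 in each of the 25 pigeonholes, and no pigeonhole would reach 6.
By pigeonhole, one more pigeon must land in a pigeonhole that already has 5, giving it 6.
So 25 × 5 + 1 = 126 pigeons are required.

126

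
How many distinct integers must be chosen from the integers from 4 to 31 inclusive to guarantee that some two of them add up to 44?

20

Group the elements by complementary pair {x, 44−x}: {13,31}, {14,30}, {15,29}, …, giving 9 two-element pairs, the single value 22 (it cannot pair with itself since the integers are distinct), and 9 integers whose partner 44−x falls outside [4,31].
By the pigeonhole principle, treating each of those 19 groups as a pigeonhole, one can pick one integer per group — 19 integers — with no two summing to 44.
The 20th integer lands in an occupied pair, forcing a sum of 44.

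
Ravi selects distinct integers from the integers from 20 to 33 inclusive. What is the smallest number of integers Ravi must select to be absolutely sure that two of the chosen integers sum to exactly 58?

A set avoiding the sum 58 can contain at most one of each pair {x, 58−x}, plus the 6 elements whose complement lies outside the range or equal to its own complement.
The integers 20, …, 29 (10 of them) are such a set: any two sum to at least 20+21 = 41 and at most 28+29 = 57 < 58.
By the pigeonhole principle, any 11th integer completes one of the 4 pairs, so 11 choices force a sum of 58.

11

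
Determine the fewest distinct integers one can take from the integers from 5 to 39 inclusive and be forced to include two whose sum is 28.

27

Two chosen integers sum to 28 exactly when both halves of some pair {x, 28−x} with 5 ≤ x ≤ 28−x ≤ 23 are chosen — 9 such pairs.
The remaining 17 elements (those with no distinct partner in range) can never complete a 28-sum, so the worst case takes all of them and one from each pair: 17 + 9 = 26.
By pigeonhole, the 27th integer has to be the second member of some pair, so 26 + 1 = 27.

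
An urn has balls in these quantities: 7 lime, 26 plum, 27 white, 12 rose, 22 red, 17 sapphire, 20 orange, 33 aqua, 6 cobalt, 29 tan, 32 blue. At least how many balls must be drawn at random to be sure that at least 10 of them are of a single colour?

An adversary could hand out at most 9 balls per colour (lime, cobalt run out sooner): 7 + 9 + 9 + 9 + 9 + 9 + 9 + 9 + 6 + 9 + 9 = 94 balls and still no colour has 10.
One more ball lands in a colour already at 9, so 95 draws are enough and 94 are not.

95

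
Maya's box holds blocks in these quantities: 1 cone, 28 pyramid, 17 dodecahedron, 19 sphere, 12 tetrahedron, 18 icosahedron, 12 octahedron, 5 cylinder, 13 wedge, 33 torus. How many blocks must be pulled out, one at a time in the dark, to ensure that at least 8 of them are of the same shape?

By pigeonhole, the 10 shapes are the holes; the blocks drawn are the pigeons.
To avoid 8 of any one shape, the worst case takes at most 7 of each shape, or every block of a shape that has fewer than 7.
That gives 1 + 7 + 7 + 7 + 7 + 7 + 7 + 5 + 7 + 7 = 62 blocks with no shape reaching 8.
The next block forces some shape to 8, so 62 + 1 = 63.

63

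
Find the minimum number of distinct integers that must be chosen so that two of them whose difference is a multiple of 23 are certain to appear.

Integers whose pairwise differences are multiples of 23 are exactly those sharing a remainder mod 23. Pigeonhole: the 23 residue classes mod 23 are the pigeonholes.
With 23 integers one could put 1 in each residue class and have no class reach 2.
The 24th integer pushes some class to 2, so 23·1 + 1 = 24.

24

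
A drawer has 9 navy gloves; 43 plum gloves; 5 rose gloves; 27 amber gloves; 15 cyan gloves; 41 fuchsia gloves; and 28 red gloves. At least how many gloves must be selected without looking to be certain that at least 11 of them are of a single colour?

65

By the pigeonhole principle, put each drawn glove into a box by colour. The largest draw with every box below 11 takes min(count, 10) from each colour; colours with fewer than 10 contribute all they have.
Σ min(cᵢ, 10) = 9 + 10 + 5 + 10 + 10 + 10 + 10 = 64.
Draw number 64 + 1 = 65 must push one box to 11.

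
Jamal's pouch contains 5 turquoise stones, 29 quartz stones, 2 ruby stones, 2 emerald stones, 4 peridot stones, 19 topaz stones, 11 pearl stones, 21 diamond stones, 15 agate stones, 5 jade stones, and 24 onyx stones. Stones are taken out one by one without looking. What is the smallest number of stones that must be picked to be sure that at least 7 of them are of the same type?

Pigeonhole: put each drawn stone into a box by type. The largest draw with every box below 7 takes min(count, 6) from each type; types with fewer than 6 contribute all they have.
Σ min(cᵢ, 6) = 5 + 6 + 2 + 2 + 4 + 6 + 6 + 6 + 6 + 5 + 6 = 54.
Draw number 54 + 1 = 55 must push one box to 7.

55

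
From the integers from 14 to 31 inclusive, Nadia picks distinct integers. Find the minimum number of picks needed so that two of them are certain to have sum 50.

A set avoiding the sum 50 can contain at most one of each pair {x, 50−x}, plus the 6 elements whose complement lies outside the range or equal to its own complement.
The integers 14, …, 25 (12 of them) are such a set: any two sum to at least 14+15 = 29 and at most 24+25 = 49 < 50.
By pigeonhole, any 13th integer completes one of the 6 pairs, so 13 choices force a sum of 50.

13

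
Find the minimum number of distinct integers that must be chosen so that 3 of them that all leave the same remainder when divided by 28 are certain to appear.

57

The 28 residue classes mod 28 are the pigeonholes.
With 56 integers one could put 2 in each residue class and have no class reach 3.
The 57th integer pushes some class to 3, so 28·2 + 1 = 57.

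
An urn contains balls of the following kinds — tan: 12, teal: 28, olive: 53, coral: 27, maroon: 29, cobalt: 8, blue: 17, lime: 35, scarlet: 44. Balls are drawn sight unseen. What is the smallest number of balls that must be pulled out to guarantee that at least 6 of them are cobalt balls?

251

In the worst case for collecting cobalt balls, every non-cobalt ball comes out first.
There are 12 + 28 + 53 + 27 + 29 + 17 + 35 + 44 = 245 non-cobalt balls altogether.
After those, each further ball must be cobalt, so 245 + 6 = 251 draws guarantee 6 cobalt balls.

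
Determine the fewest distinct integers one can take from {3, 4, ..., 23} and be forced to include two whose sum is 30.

14

Two chosen integers sum to 30 exactly when both halves of some pair {x, 30−x} with 7 ≤ x ≤ 30−x ≤ 23 are chosen — 8 such pairs.
The remaining 5 elements (those with no distinct partner in range) can never complete a 30-sum, so the worst case takes all of them and one from each pair: 5 + 8 = 13.
The 14th integer has to be the second member of some pair, so 13 + 1 = 14.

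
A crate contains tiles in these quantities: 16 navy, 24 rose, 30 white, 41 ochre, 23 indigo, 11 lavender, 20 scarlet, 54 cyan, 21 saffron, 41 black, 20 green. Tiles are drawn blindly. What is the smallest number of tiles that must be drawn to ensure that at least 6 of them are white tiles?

277

In the worst case for collecting white tiles, every non-white tile comes out first.
There are 16 + 24 + 41 + 23 + 11 + 20 + 54 + 21 + 41 + 20 = 271 non-white tiles altogether.
After those, each further tile must be white, so 271 + 6 = 277 draws guarantee 6 white tiles.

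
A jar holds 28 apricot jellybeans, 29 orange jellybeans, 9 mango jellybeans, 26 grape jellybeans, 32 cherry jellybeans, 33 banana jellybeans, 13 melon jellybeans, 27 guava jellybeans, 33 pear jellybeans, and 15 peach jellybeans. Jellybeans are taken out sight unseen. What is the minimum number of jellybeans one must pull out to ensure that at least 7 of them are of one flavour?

61

An adversary could hand out at most 6 jellybeans per flavour: 6 + 6 + 6 + 6 + 6 + 6 + 6 + 6 + 6 + 6 = 60 jellybeans and still no flavour has 7.
By pigeonhole, one more jellybean lands in a flavour already at 6, so 61 draws are enough and 60 are not.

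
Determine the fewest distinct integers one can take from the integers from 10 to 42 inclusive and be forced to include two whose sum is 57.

Group the elements by complementary pair {x, 57−x}: {15,42}, {16,41}, {17,40}, …, giving 14 two-element pairs and 5 integers whose partner 57−x falls outside [10,42].
Treating each of those 19 groups as a pigeonhole, one can pick one integer per group — 19 integers — with no two summing to 57.
The 20th integer lands in an occupied pair, forcing a sum of 57.

20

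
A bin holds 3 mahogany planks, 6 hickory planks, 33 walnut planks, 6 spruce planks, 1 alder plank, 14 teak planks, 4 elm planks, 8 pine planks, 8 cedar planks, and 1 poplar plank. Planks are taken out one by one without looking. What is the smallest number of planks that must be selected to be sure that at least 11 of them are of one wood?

58

Put each drawn plank into a box by wood. The largest draw with every box below 11 takes min(count, 10) from each wood; woods with fewer than 10 contribute all they have.
Σ min(cᵢ, 10) = 3 + 6 + 10 + 6 + 1 + 10 + 4 + 8 + 8 + 1 = 57.
Draw number 57 + 1 = 58 must push one box to 11.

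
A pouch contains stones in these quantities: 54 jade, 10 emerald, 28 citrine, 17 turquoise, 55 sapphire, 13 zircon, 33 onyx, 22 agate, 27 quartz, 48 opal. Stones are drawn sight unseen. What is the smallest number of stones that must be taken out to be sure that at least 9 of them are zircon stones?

303

In the worst case for collecting zircon stones, every non-zircon stone comes out first.
There are 54 + 10 + 28 + 17 + 55 + 33 + 22 + 27 + 48 = 294 non-zircon stones altogether.
After those, each further stone must be zircon, so 294 + 9 = 303 draws guarantee 9 zircon stones.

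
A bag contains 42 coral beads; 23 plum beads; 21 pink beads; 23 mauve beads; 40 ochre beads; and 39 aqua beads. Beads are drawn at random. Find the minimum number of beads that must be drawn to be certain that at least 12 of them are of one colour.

Pigeonhole: the 6 colours are the holes; the beads drawn are the pigeons.
To avoid 12 of any one colour, the worst case takes at most 11 of each colour.
That gives 11 + 11 + 11 + 11 + 11 + 11 = 66 beads with no colour reaching 12.
The next bead forces some colour to 12, so 66 + 1 = 67.

67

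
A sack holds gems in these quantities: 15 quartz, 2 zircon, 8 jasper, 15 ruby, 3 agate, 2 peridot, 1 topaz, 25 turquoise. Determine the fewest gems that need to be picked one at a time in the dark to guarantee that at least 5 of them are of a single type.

25

An adversary could hand out at most 4 gems per type (4 types run out sooner): 4 + 2 + 4 + 4 + 3 + 2 + 1 + 4 = 24 gems and still no type has 5.
One more gem lands in a type already at 4, so 25 draws are enough and 24 are not.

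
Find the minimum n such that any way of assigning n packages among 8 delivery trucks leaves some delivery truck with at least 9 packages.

65

With 64 packages one could put exactly 8 in each of the 8 delivery trucks, and no delivery truck would reach 9.
Pigeonhole: one more package must land in a delivery truck that already has 8, giving it 9.
So 8 × 8 + 1 = 65 packages are required.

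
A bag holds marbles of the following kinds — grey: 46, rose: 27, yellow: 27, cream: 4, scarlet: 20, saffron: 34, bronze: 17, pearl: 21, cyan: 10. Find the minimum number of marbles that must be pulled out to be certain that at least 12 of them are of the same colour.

The 9 colours are the holes; the marbles drawn are the pigeons.
To avoid 12 of any one colour, the worst case takes at most 11 of each colour, or every marble of a colour that has fewer than 11.
That gives 11 + 11 + 11 + 4 + 11 + 11 + 11 + 11 + 10 = 91 marbles with no colour reaching 12.
The next marble forces some colour to 12, so 91 + 1 = 92.

92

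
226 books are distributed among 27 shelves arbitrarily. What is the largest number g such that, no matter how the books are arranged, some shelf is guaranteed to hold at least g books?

The 27 shelves are the holes and the 226 books are the pigeons.
If every shelf held at most 8 books, the total would be at most 27 × 8 = 216, which is less than 226.
So some shelf holds at least ⌈226/27⌉ = 9 books.

9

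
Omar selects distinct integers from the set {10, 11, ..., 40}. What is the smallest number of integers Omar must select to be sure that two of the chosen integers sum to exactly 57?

20

Group the elements by complementary pair {x, 57−x}: {17,40}, {18,39}, {19,38}, …, giving 12 two-element pairs and 7 integers whose partner 57−x falls outside [10,40].
By the pigeonhole principle, treating each of those 19 groups as a pigeonhole, one can pick one integer per group — 19 integers — with no two summing to 57.
The 20th integer lands in an occupied pair, forcing a sum of 57.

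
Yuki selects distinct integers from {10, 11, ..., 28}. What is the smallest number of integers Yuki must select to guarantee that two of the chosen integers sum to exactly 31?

Two chosen integers sum to 31 exactly when both halves of some pair {x, 31−x} with 10 ≤ x ≤ 31−x ≤ 21 are chosen — 6 such pairs.
The remaining 7 elements (those with no distinct partner in range) can never complete a 31-sum, so the worst case takes all of them and one from each pair: 7 + 6 = 13.
The 14th integer has to be the second member of some pair, so 13 + 1 = 14.

14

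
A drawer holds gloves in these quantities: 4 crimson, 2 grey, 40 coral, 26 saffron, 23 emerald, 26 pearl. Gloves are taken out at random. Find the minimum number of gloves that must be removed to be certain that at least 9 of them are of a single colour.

By the pigeonhole principle, the 6 colours are the holes; the gloves drawn are the pigeons.
To avoid 9 of any one colour, the worst case takes at most 8 of each colour, or every glove of a colour that has fewer than 8.
That gives 4 + 2 + 8 + 8 + 8 + 8 = 38 gloves with no colour reaching 9.
The next glove forces some colour to 9, so 38 + 1 = 39.

39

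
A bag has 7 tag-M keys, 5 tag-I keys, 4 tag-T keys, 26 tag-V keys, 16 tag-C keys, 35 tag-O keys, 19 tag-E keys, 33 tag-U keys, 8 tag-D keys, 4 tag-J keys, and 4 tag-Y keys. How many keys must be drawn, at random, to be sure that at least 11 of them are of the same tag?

83

By pigeonhole, put each drawn key into a box by tag. The largest draw with every box below 11 takes min(count, 10) from each tag; tags with fewer than 10 contribute all they have.
Σ min(cᵢ, 10) = 7 + 5 + 4 + 10 + 10 + 10 + 10 + 10 + 8 + 4 + 4 = 82.
Draw number 82 + 1 = 83 must push one box to 11.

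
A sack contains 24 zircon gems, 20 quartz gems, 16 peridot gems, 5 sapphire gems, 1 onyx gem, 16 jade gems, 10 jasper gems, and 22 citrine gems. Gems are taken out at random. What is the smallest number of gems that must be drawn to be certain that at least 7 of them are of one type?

An adversary could hand out at most 6 gems per type (sapphire, onyx run out sooner): 6 + 6 + 6 + 5 + 1 + 6 + 6 + 6 = 42 gems and still no type has 7.
One more gem lands in a type already at 6, so 43 draws are enough and 42 are not.

43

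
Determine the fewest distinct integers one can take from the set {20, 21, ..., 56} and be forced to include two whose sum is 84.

A set avoiding the sum 84 can contain at most one of each pair {x, 84−x}, plus the 9 elements whose complement lies outside the range or equal to its own complement.
The integers 20, …, 42 (23 of them) are such a set: any two sum to at least 20+21 = 41 and at most 41+42 = 83 < 84.
By the pigeonhole principle, any 24th integer completes one of the 14 pairs, so 24 choices force a sum of 84.

24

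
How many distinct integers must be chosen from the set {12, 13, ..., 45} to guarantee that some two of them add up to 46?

24

Two chosen integers sum to 46 exactly when both halves of some pair {x, 46−x} with 12 ≤ x ≤ 46−x ≤ 34 are chosen — 11 such pairs.
The remaining 12 elements (those with no distinct partner in range) can never complete a 46-sum, so the worst case takes all of them and one from each pair: 12 + 11 = 23.
By the pigeonhole principle, the 24th integer has to be the second member of some pair, so 23 + 1 = 24.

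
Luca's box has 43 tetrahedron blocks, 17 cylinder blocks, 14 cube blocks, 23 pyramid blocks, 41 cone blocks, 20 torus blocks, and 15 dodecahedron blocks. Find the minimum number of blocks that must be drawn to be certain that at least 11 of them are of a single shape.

An adversary could hand out at most 10 blocks per shape: 10 + 10 + 10 + 10 + 10 + 10 + 10 = 70 blocks and still no shape has 11.
By pigeonhole, one more block lands in a shape already at 10, so 71 draws are enough and 70 are not.

71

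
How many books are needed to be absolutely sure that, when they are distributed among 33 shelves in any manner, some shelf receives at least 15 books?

With 462 books one could put exactly 14 in each of the 33 shelves, and no shelf would reach 15.
By pigeonhole, one more book must land in a shelf that already has 14, giving it 15.
So 33 × 14 + 1 = 463 books are required.

463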